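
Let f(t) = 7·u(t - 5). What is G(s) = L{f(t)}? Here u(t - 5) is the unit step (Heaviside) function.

G(s) = 7*exp(-5*s)/s

By the second shifting theorem, L{u(t - c)·g(t - c)} = e^(-cs)·H(s) with c = 5 and H(s) = L{g(t)}.
L{7} = 7/s.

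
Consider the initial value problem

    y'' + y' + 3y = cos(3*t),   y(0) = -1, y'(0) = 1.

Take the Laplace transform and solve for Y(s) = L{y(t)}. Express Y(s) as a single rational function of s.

Y(s) = (-s^3 - 8*s)/(s^4 + s^3 + 12*s^2 + 9*s + 27)

Take the Laplace transform of both sides.
With L{y''} = s^2 Y - s·y(0) - y'(0) and L{y'} = sY - y(0), with y(0) = -1, y'(0) = 1: the LHS transforms to (s^2 + s + 3)Y - (-s).
The right side is L{cos(3*t)} = s/(s^2 + 9).
So (s^2 + s + 3)Y = s/(s^2 + 9) + (-s).
Divide through and combine into a single rational function.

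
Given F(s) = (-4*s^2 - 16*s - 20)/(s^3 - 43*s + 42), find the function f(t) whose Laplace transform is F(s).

f(t) = -4*exp(6*t) + exp(t) - exp(-7*t)

Factor the denominator: s^3 - 43*s + 42 = (s - 6)*(s - 1)*(s + 7).
Partial fraction decomposition gives [-4/(s - 6)] + [1/(s - 1)] + [-1/(s + 7)].
Invert each term: -4/(s - 6) ↔ -4e^(6t); 1/(s - 1) ↔ e^(t); -1/(s + 7) ↔ -e^(-7t).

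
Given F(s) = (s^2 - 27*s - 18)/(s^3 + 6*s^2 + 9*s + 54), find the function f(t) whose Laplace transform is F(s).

Factor the denominator: s^3 + 6*s^2 + 9*s + 54 = (s + 6)*(s^2 + 9).
Partial fraction decomposition gives [4/(s + 6)] + [-3*s/(s^2 + 9)] + [-9/(s^2 + 9)].
Invert each term: 4/(s + 6) ↔ 4e^(-6t); -3·s/(s^2 + 9) ↔ -3cos(3t); -3·3/(s^2 + 9) ↔ -3sin(3t).

f(t) = -3*sin(3*t) - 3*cos(3*t) + 4*exp(-6*t)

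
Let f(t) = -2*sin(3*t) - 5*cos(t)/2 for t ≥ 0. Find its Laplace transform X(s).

The transform is linear, so treat each term independently.
(-2)·[L{sin(3t)} = 3/(s^2 + 9)]; (-5/2)·[L{cos(t)} = s/(s^2 + 1)].

X(s) = -5*s/(2*(s^2 + 1)) - 6/(s^2 + 9)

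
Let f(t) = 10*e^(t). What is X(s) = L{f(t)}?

X(s) = 10/(s - 1)

L{10} = 10/s.
By the first shifting theorem, multiplying by e^(t) replaces s with s - 1.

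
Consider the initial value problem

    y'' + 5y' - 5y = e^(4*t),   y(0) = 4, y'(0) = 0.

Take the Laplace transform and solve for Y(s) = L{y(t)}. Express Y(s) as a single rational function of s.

Y(s) = (4*s^2 + 4*s - 79)/(s^3 + s^2 - 25*s + 20)

Transform both sides with L{·}.
Using L{y''} = s^2 Y - s·y(0) - y'(0) and L{y'} = sY - y(0), with y(0) = 4, y'(0) = 0, the left side becomes (s^2 + 5*s - 5)Y - (4*s + 20).
The right side is L{e^(4*t)} = 1/(s - 4).
So (s^2 + 5*s - 5)Y = 1/(s - 4) + (4*s + 20).
Solve for Y(s) and write it as one ratio of polynomials.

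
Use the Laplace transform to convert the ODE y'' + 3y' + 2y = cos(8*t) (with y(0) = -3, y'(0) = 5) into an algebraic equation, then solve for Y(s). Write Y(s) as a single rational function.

Y(s) = (-3*s^3 - 4*s^2 - 191*s - 256)/(s^4 + 3*s^3 + 66*s^2 + 192*s + 128)

Apply the Laplace transform to the equation.
The derivative rules (L{y''} = s^2 Y - s·y(0) - y'(0) and L{y'} = sY - y(0), with y(0) = -3, y'(0) = 5) turn the left side into (s^2 + 3*s + 2)Y - (-3*s - 4).
The right side is L{cos(8*t)} = s/(s^2 + 64).
So (s^2 + 3*s + 2)Y = s/(s^2 + 64) + (-3*s - 4).
Isolate Y and clear denominators.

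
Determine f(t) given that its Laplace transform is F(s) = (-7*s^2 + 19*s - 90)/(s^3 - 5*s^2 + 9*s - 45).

f(t) = -5*exp(5*t) + 3*sin(3*t) - 2*cos(3*t)

Factor the denominator: s^3 - 5*s^2 + 9*s - 45 = (s - 5)*(s^2 + 9).
Partial fraction decomposition gives [-5/(s - 5)] + [-2*s/(s^2 + 9)] + [9/(s^2 + 9)].
Invert each term: -5/(s - 5) ↔ -5e^(5t); -2·s/(s^2 + 9) ↔ -2cos(3t); 3·3/(s^2 + 9) ↔ 3sin(3t).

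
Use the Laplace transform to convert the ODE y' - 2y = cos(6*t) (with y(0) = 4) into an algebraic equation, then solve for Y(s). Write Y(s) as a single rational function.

Y(s) = (4*s^2 + s + 144)/(s^3 - 2*s^2 + 36*s - 72)

Transform both sides with L{·}.
Using L{y'} = sY - y(0) = sY - 4, the left side becomes (s - 2)Y - (4).
The right side is L{cos(6*t)} = s/(s^2 + 36).
So (s - 2)Y = s/(s^2 + 36) + (4).
Solve for Y(s) and write it as one ratio of polynomials.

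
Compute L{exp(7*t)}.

L{1} = 1/s.
By the first shifting theorem, multiplying by e^(7t) replaces s with s - 7.

1/(s - 7)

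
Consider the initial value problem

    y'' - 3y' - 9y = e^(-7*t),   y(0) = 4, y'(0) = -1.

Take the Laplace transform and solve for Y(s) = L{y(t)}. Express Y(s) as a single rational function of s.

Y(s) = (4*s^2 + 15*s - 90)/(s^3 + 4*s^2 - 30*s - 63)

Apply the Laplace transform to the equation.
Using L{y''} = s^2 Y - s·y(0) - y'(0) and L{y'} = sY - y(0), with y(0) = 4, y'(0) = -1, the left side becomes (s^2 - 3*s - 9)Y - (4*s - 13).
The right side is L{e^(-7*t)} = 1/(s + 7).
So (s^2 - 3*s - 9)Y = 1/(s + 7) + (4*s - 13).
Solve for Y(s) and write it as one ratio of polynomials.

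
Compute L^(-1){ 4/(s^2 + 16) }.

sin(4*t)

Since L{sin(4t)} = 4/(s^2 + 16), the inverse is sin(4*t).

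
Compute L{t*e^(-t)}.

L{t} = 1!/s^2 = 1/s^2.
By the first shifting theorem, multiplying by e^(-t) replaces s with s + 1.

(s + 1)^(-2)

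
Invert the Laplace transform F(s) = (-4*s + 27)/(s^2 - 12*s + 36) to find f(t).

f(t) = 3*t*exp(6*t) - 4*exp(6*t)

Factor the denominator: s^2 - 12*s + 36 = (s - 6)^2.
Partial fraction decomposition gives [-4/(s - 6)] + [3/(s - 6)^2].
Invert each term: -4/(s - 6) ↔ -4e^(6t); 3/(s - 6)^2 ↔ 3t·e^(6t).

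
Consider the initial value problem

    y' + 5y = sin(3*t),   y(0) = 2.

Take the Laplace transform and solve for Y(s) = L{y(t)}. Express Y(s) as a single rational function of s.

Y(s) = (2*s^2 + 21)/(s^3 + 5*s^2 + 9*s + 45)

Apply the Laplace transform to the equation.
Using L{y'} = sY - y(0) = sY - 2, the left side becomes (s + 5)Y - (2).
The right side is L{sin(3*t)} = 3/(s^2 + 9).
So (s + 5)Y = 3/(s^2 + 9) + (2).
Divide through and combine into a single rational function.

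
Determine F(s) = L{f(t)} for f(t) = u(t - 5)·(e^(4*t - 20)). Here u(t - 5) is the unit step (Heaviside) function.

F(s) = exp(-5*s)/(s - 4)

By the second shifting theorem, L{u(t - c)·g(t - c)} = e^(-cs)·G(s) with c = 5 and G(s) = L{g(t)}.
L{e^(4t)} = 1/(s - 4).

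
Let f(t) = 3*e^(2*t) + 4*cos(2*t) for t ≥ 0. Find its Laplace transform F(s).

By linearity of the Laplace transform, transform each term separately.
(3)·[L{e^(2t)} = 1/(s - 2)]; (4)·[L{cos(2t)} = s/(s^2 + 4)].

F(s) = 4*s/(s^2 + 4) + 3/(s - 2)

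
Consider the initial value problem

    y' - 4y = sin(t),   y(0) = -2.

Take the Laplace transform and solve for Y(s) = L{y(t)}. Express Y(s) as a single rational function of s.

Take the Laplace transform of both sides.
Using L{y'} = sY - y(0) = sY - (-2), the left side becomes (s - 4)Y - (-2).
The right side is L{sin(t)} = 1/(s^2 + 1).
So (s - 4)Y = 1/(s^2 + 1) + (-2).
Divide through and combine into a single rational function.

Y(s) = (-2*s^2 - 1)/(s^3 - 4*s^2 + s - 4)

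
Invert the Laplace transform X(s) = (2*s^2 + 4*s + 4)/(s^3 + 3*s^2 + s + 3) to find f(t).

Factor the denominator: s^3 + 3*s^2 + s + 3 = (s + 3)*(s^2 + 1).
Partial fraction decomposition gives [1/(s + 3)] + [s/(s^2 + 1)] + [1/(s^2 + 1)].
Invert each term: 1/(s + 3) ↔ e^(-3t); 1·s/(s^2 + 1) ↔ cos(t); 1·1/(s^2 + 1) ↔ sin(t).

f(t) = sin(t) + cos(t) + exp(-3*t)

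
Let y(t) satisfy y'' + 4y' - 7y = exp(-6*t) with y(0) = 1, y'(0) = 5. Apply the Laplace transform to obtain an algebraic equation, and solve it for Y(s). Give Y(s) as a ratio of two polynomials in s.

Y(s) = (s^2 + 15*s + 55)/(s^3 + 10*s^2 + 17*s - 42)

Take the Laplace transform of both sides.
Using L{y''} = s^2 Y - s·y(0) - y'(0) and L{y'} = sY - y(0), with y(0) = 1, y'(0) = 5, the left side becomes (s^2 + 4*s - 7)Y - (s + 9).
The right side is L{exp(-6*t)} = 1/(s + 6).
So (s^2 + 4*s - 7)Y = 1/(s + 6) + (s + 9).
Isolate Y and clear denominators.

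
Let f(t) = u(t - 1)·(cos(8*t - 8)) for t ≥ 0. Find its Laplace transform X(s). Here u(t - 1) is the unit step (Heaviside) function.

By the second shifting theorem, L{u(t - c)·g(t - c)} = e^(-cs)·G(s) with c = 1 and G(s) = L{g(t)}.
L{cos(8t)} = s/(s^2 + 64).

X(s) = s*exp(-s)/(s^2 + 64)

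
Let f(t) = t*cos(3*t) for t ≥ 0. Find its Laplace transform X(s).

L{cos(3t)} = s/(s^2 + 9).
Then apply L{t·g(t)} = -d/ds[G(s)] with G(s) = s/(s^2 + 9):
differentiating 1 time and applying the sign gives (s - 3)*(s + 3)/(s^2 + 9)^2.

X(s) = (s - 3)*(s + 3)/(s^2 + 9)^2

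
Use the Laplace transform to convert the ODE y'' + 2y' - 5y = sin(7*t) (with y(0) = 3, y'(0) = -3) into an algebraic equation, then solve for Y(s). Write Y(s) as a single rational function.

Y(s) = (3*s^3 + 3*s^2 + 147*s + 154)/(s^4 + 2*s^3 + 44*s^2 + 98*s - 245)

Laplace-transform each side.
With L{y''} = s^2 Y - s·y(0) - y'(0) and L{y'} = sY - y(0), with y(0) = 3, y'(0) = -3: the LHS transforms to (s^2 + 2*s - 5)Y - (3*s + 3).
The right side is L{sin(7*t)} = 7/(s^2 + 49).
So (s^2 + 2*s - 5)Y = 7/(s^2 + 49) + (3*s + 3).
Divide through and combine into a single rational function.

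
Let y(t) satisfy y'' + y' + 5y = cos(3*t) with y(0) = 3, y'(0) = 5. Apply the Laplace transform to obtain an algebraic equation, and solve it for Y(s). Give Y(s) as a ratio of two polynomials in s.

Take the Laplace transform of both sides.
The derivative rules (L{y''} = s^2 Y - s·y(0) - y'(0) and L{y'} = sY - y(0), with y(0) = 3, y'(0) = 5) turn the left side into (s^2 + s + 5)Y - (3*s + 8).
The right side is L{cos(3*t)} = s/(s^2 + 9).
So (s^2 + s + 5)Y = s/(s^2 + 9) + (3*s + 8).
Isolate Y and clear denominators.

Y(s) = (3*s^3 + 8*s^2 + 28*s + 72)/(s^4 + s^3 + 14*s^2 + 9*s + 45)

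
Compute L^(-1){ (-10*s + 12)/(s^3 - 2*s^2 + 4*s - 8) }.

-exp(2*t) - 4*sin(2*t) + cos(2*t)

Factor the denominator: s^3 - 2*s^2 + 4*s - 8 = (s - 2)*(s^2 + 4).
Partial fraction decomposition gives [-1/(s - 2)] + [s/(s^2 + 4)] + [-8/(s^2 + 4)].
Invert each term: -1/(s - 2) ↔ -e^(2t); 1·s/(s^2 + 4) ↔ cos(2t); -4·2/(s^2 + 4) ↔ -4sin(2t).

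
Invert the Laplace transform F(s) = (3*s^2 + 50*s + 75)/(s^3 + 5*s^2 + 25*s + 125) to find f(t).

f(t) = 5*sin(5*t) + 5*cos(5*t) - 2*exp(-5*t)

Factor the denominator: s^3 + 5*s^2 + 25*s + 125 = (s + 5)*(s^2 + 25).
Partial fraction decomposition gives [-2/(s + 5)] + [5*s/(s^2 + 25)] + [25/(s^2 + 25)].
Invert each term: -2/(s + 5) ↔ -2e^(-5t); 5·s/(s^2 + 25) ↔ 5cos(5t); 5·5/(s^2 + 25) ↔ 5sin(5t).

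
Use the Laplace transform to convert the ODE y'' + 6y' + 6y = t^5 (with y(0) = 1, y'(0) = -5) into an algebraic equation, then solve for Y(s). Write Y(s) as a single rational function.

Y(s) = (s^7 + s^6 + 120)/(s^8 + 6*s^7 + 6*s^6)

Apply the Laplace transform to the equation.
Using L{y''} = s^2 Y - s·y(0) - y'(0) and L{y'} = sY - y(0), with y(0) = 1, y'(0) = -5, the left side becomes (s^2 + 6*s + 6)Y - (s + 1).
The right side is L{t^5} = 120/s^6.
So (s^2 + 6*s + 6)Y = 120/s^6 + (s + 1).
Solve for Y(s) and write it as one ratio of polynomials.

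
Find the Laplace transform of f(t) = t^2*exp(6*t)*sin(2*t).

4*(3*s^2 - 36*s + 104)/(s^2 - 12*s + 40)^3

L{sin(2t)} = 2/(s^2 + 4).
Multiplying by e^(6t) shifts s → s - 6, so L{exp(6*t)*sin(2*t)} = 2/((s - 6)^2 + 4).
Then apply L{t^2·g(t)} = (-1)^2 d^2/ds^2[G(s)] with G(s) = 2/((s - 6)^2 + 4):
differentiating 2 times and applying the sign gives 4*(3*s^2 - 36*s + 104)/(s^2 - 12*s + 40)^3.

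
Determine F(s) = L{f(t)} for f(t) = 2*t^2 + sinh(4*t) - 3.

By linearity of the Laplace transform, transform each term separately.
L{-3} = -3/s; (2)·[L{t^2} = 2!/s^3 = 2/s^3]; L{sinh(4t)} = 4/(s^2 - 16).

F(s) = 4/(s^2 - 16) - 3/s + 4/s^3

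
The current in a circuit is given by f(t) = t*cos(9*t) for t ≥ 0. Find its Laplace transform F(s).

F(s) = (s - 9)*(s + 9)/(s^2 + 81)^2

L{cos(9t)} = s/(s^2 + 81).
Then apply L{t·g(t)} = -d/ds[G(s)] with G(s) = s/(s^2 + 81):
differentiating 1 time and applying the sign gives (s - 9)*(s + 9)/(s^2 + 81)^2.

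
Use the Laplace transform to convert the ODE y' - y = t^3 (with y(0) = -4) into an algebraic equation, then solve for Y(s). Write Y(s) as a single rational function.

Y(s) = (-4*s^4 + 6)/(s^5 - s^4)

Take the Laplace transform of both sides.
Using L{y'} = sY - y(0) = sY - (-4), the left side becomes (s - 1)Y - (-4).
The right side is L{t^3} = 6/s^4.
So (s - 1)Y = 6/s^4 + (-4).
Solve for Y(s) and write it as one ratio of polynomials.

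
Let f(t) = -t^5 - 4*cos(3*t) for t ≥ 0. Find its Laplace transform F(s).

F(s) = -4*s/(s^2 + 9) - 120/s^6

The transform is linear, so treat each term independently.
(-1)·[L{t^5} = 5!/s^6 = 120/s^6]; (-4)·[L{cos(3t)} = s/(s^2 + 9)].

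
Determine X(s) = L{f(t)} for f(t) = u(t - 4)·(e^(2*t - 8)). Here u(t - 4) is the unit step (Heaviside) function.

X(s) = exp(-4*s)/(s - 2)

By the second shifting theorem, L{u(t - c)·g(t - c)} = e^(-cs)·G(s) with c = 4 and G(s) = L{g(t)}.
L{e^(2t)} = 1/(s - 2).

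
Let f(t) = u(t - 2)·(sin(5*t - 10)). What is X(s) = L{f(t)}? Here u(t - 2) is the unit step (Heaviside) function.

X(s) = 5*exp(-2*s)/(s^2 + 25)

By the second shifting theorem, L{u(t - c)·g(t - c)} = e^(-cs)·G(s) with c = 2 and G(s) = L{g(t)}.
L{sin(5t)} = 5/(s^2 + 25).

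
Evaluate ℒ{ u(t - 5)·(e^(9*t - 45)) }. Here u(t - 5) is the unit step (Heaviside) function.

By the second shifting theorem, L{u(t - c)·g(t - c)} = e^(-cs)·G(s) with c = 5 and G(s) = L{g(t)}.
L{e^(9t)} = 1/(s - 9).

exp(-5*s)/(s - 9)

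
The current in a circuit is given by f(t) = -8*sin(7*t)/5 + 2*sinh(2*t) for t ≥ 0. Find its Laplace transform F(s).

By linearity of the Laplace transform, transform each term separately.
(-8/5)·[L{sin(7t)} = 7/(s^2 + 49)]; (2)·[L{sinh(2t)} = 2/(s^2 - 4)].

F(s) = -56/(5*(s^2 + 49)) + 4/(s^2 - 4)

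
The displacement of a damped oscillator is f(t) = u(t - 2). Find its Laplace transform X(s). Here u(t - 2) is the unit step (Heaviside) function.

By the second shifting theorem, L{u(t - c)·g(t - c)} = e^(-cs)·G(s) with c = 2 and G(s) = L{g(t)}.
L{1} = 1/s.

X(s) = exp(-2*s)/s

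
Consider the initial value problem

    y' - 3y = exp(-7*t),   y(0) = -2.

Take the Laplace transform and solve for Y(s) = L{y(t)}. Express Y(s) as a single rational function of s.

Apply the Laplace transform to the equation.
The derivative rules (L{y'} = sY - y(0) = sY - (-2)) turn the left side into (s - 3)Y - (-2).
The right side is L{exp(-7*t)} = 1/(s + 7).
So (s - 3)Y = 1/(s + 7) + (-2).
Solve for Y(s) and write it as one ratio of polynomials.

Y(s) = (-2*s - 13)/(s^2 + 4*s - 21)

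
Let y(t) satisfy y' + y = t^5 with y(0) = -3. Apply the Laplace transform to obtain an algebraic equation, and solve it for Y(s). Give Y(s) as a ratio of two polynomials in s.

Y(s) = (-3*s^6 + 120)/(s^7 + s^6)

Transform both sides with L{·}.
The derivative rules (L{y'} = sY - y(0) = sY - (-3)) turn the left side into (s + 1)Y - (-3).
The right side is L{t^5} = 120/s^6.
So (s + 1)Y = 120/s^6 + (-3).
Solve for Y(s) and write it as one ratio of polynomials.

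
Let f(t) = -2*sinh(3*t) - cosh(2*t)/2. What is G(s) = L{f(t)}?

G(s) = -s/(2*(s^2 - 4)) - 6/(s^2 - 9)

By linearity of the Laplace transform, transform each term separately.
(-2)·[L{sinh(3t)} = 3/(s^2 - 9)]; (-1/2)·[L{cosh(2t)} = s/(s^2 - 4)].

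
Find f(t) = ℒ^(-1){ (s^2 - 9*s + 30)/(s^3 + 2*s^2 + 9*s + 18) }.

f(t) = -sin(3*t) - 3*cos(3*t) + 4*exp(-2*t)

Factor the denominator: s^3 + 2*s^2 + 9*s + 18 = (s + 2)*(s^2 + 9).
Partial fraction decomposition gives [4/(s + 2)] + [-3*s/(s^2 + 9)] + [-3/(s^2 + 9)].
Invert each term: 4/(s + 2) ↔ 4e^(-2t); -3·s/(s^2 + 9) ↔ -3cos(3t); -1·3/(s^2 + 9) ↔ -sin(3t).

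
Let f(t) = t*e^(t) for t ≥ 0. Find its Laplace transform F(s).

F(s) = (s - 1)^(-2)

L{e^(t)} = 1/(s - 1).
Then apply L{t·g(t)} = -d/ds[G(s)] with G(s) = 1/(s - 1):
differentiating 1 time and applying the sign gives (s - 1)^(-2).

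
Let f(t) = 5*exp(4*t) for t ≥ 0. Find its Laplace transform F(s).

F(s) = 5/(s - 4)

L{5} = 5/s.
By the first shifting theorem, multiplying by e^(4t) replaces s with s - 4.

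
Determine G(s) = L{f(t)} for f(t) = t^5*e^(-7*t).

L{t^5} = 5!/s^6 = 120/s^6.
By the first shifting theorem, multiplying by e^(-7t) replaces s with s + 7.

G(s) = 120/(s + 7)^6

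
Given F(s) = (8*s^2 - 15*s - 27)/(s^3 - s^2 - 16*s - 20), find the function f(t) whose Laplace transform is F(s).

Factor the denominator: s^3 - s^2 - 16*s - 20 = (s - 5)*(s + 2)^2.
Partial fraction decomposition gives [6/(s + 2)] + [-5/(s + 2)^2] + [2/(s - 5)].
Invert each term: 6/(s + 2) ↔ 6e^(-2t); -5/(s + 2)^2 ↔ -5t·e^(-2t); 2/(s - 5) ↔ 2e^(5t).

f(t) = -5*t*exp(-2*t) + 2*exp(5*t) + 6*exp(-2*t)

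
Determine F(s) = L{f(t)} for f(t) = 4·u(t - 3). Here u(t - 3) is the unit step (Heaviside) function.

F(s) = 4*exp(-3*s)/s

By the second shifting theorem, L{u(t - c)·g(t - c)} = e^(-cs)·G(s) with c = 3 and G(s) = L{g(t)}.
L{4} = 4/s.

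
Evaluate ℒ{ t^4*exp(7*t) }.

24/(s - 7)^5

L{t^4} = 4!/s^5 = 24/s^5.
By the first shifting theorem, multiplying by e^(7t) replaces s with s - 7.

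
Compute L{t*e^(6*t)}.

L{e^(6t)} = 1/(s - 6).
Then apply L{t·g(t)} = -d/ds[G(s)] with G(s) = 1/(s - 6):
differentiating 1 time and applying the sign gives (s - 6)^(-2).

(s - 6)^(-2)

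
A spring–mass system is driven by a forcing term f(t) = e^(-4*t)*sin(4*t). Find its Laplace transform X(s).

X(s) = 4/((s + 4)^2 + 16)

L{sin(4t)} = 4/(s^2 + 16).
By the first shifting theorem, multiplying by e^(-4t) replaces s with s + 4.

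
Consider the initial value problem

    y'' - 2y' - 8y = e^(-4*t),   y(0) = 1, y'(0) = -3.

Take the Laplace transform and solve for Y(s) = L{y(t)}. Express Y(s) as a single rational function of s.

Y(s) = (s^2 - s - 19)/(s^3 + 2*s^2 - 16*s - 32)

Laplace-transform each side.
Using L{y''} = s^2 Y - s·y(0) - y'(0) and L{y'} = sY - y(0), with y(0) = 1, y'(0) = -3, the left side becomes (s^2 - 2*s - 8)Y - (s - 5).
The right side is L{e^(-4*t)} = 1/(s + 4).
So (s^2 - 2*s - 8)Y = 1/(s + 4) + (s - 5).
Solve for Y(s) and write it as one ratio of polynomials.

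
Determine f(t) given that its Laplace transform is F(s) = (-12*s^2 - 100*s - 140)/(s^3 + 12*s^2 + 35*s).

Factor the denominator: s^3 + 12*s^2 + 35*s = s*(s + 5)*(s + 7).
Partial fraction decomposition gives [-4/s] + [-2/(s + 7)] + [-6/(s + 5)].
Invert each term: -4/(s - 0) ↔ -4e^(0t); -2/(s + 7) ↔ -2e^(-7t); -6/(s + 5) ↔ -6e^(-5t).

f(t) = -4 - 6*exp(-5*t) - 2*exp(-7*t)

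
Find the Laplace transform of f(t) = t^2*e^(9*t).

2/(s - 9)^3

L{e^(9t)} = 1/(s - 9).
Then apply L{t^2·g(t)} = (-1)^2 d^2/ds^2[G(s)] with G(s) = 1/(s - 9):
differentiating 2 times and applying the sign gives 2/(s - 9)^3.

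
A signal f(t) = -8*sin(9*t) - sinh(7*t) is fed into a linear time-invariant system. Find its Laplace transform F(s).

Apply the Laplace transform termwise.
(-8)·[L{sin(9t)} = 9/(s^2 + 81)]; (-1)·[L{sinh(7t)} = 7/(s^2 - 49)].

F(s) = -72/(s^2 + 81) - 7/(s^2 - 49)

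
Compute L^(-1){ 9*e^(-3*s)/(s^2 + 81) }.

The factor e^(-3s) signals a time shift by c = 3 (second shifting theorem).
L{sin(9t)} = 9/(s^2 + 81), so L^-1{9/(s^2 + 81)} = sin(9*t).
Hence the inverse is u(t - 3) times that function evaluated at t - 3.

Heaviside(t - 3)*(sin(9*t - 27))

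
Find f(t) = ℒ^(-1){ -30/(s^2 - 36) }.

Since L{sinh(6t)} = 6/(s^2 - 36), the inverse is sinh(6*t), scaled by -5.

f(t) = -5*sinh(6*t)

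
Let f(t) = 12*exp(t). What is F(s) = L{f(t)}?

F(s) = 12/(s - 1)

L{12} = 12/s.
By the first shifting theorem, multiplying by e^(t) replaces s with s - 1.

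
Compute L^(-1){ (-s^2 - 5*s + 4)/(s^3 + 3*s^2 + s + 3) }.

Factor the denominator: s^3 + 3*s^2 + s + 3 = (s + 3)*(s^2 + 1).
Partial fraction decomposition gives [1/(s + 3)] + [-2*s/(s^2 + 1)] + [1/(s^2 + 1)].
Invert each term: 1/(s + 3) ↔ e^(-3t); -2·s/(s^2 + 1) ↔ -2cos(t); 1·1/(s^2 + 1) ↔ sin(t).

sin(t) - 2*cos(t) + exp(-3*t)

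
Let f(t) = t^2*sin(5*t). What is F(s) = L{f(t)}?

F(s) = 10*(3*s^2 - 25)/(s^2 + 25)^3

L{sin(5t)} = 5/(s^2 + 25).
Then apply L{t^2·g(t)} = (-1)^2 d^2/ds^2[G(s)] with G(s) = 5/(s^2 + 25):
differentiating 2 times and applying the sign gives 10*(3*s^2 - 25)/(s^2 + 25)^3.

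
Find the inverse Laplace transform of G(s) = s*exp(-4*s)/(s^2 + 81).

The factor e^(-4s) signals a time shift by c = 4 (second shifting theorem).
L{cos(9t)} = s/(s^2 + 81), so L^-1{s/(s^2 + 81)} = cos(9*t).
Hence the inverse is u(t - 4) times that function evaluated at t - 4.

Heaviside(t - 4)*(cos(9*t - 36))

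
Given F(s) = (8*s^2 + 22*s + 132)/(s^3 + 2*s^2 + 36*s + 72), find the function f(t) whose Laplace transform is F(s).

f(t) = 2*sin(6*t) + 5*cos(6*t) + 3*exp(-2*t)

Factor the denominator: s^3 + 2*s^2 + 36*s + 72 = (s + 2)*(s^2 + 36).
Partial fraction decomposition gives [3/(s + 2)] + [5*s/(s^2 + 36)] + [12/(s^2 + 36)].
Invert each term: 3/(s + 2) ↔ 3e^(-2t); 5·s/(s^2 + 36) ↔ 5cos(6t); 2·6/(s^2 + 36) ↔ 2sin(6t).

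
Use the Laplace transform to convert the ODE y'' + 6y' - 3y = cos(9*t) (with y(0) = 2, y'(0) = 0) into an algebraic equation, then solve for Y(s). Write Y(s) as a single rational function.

Y(s) = (2*s^3 + 12*s^2 + 163*s + 972)/(s^4 + 6*s^3 + 78*s^2 + 486*s - 243)

Transform both sides with L{·}.
The derivative rules (L{y''} = s^2 Y - s·y(0) - y'(0) and L{y'} = sY - y(0), with y(0) = 2, y'(0) = 0) turn the left side into (s^2 + 6*s - 3)Y - (2*s + 12).
The right side is L{cos(9*t)} = s/(s^2 + 81).
So (s^2 + 6*s - 3)Y = s/(s^2 + 81) + (2*s + 12).
Divide through and combine into a single rational function.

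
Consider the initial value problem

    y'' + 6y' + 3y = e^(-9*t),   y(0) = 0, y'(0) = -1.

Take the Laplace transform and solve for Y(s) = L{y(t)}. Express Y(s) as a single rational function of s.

Laplace-transform each side.
The derivative rules (L{y''} = s^2 Y - s·y(0) - y'(0) and L{y'} = sY - y(0), with y(0) = 0, y'(0) = -1) turn the left side into (s^2 + 6*s + 3)Y - (-1).
The right side is L{e^(-9*t)} = 1/(s + 9).
So (s^2 + 6*s + 3)Y = 1/(s + 9) + (-1).
Divide through and combine into a single rational function.

Y(s) = (-s - 8)/(s^3 + 15*s^2 + 57*s + 27)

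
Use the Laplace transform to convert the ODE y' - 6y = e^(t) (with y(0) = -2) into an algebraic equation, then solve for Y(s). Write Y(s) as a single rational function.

Apply the Laplace transform to the equation.
The derivative rules (L{y'} = sY - y(0) = sY - (-2)) turn the left side into (s - 6)Y - (-2).
The right side is L{e^(t)} = 1/(s - 1).
So (s - 6)Y = 1/(s - 1) + (-2).
Divide through and combine into a single rational function.

Y(s) = (-2*s + 3)/(s^2 - 7*s + 6)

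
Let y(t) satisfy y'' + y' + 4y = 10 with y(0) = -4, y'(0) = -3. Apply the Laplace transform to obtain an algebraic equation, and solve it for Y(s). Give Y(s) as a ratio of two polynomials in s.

Apply the Laplace transform to the equation.
The derivative rules (L{y''} = s^2 Y - s·y(0) - y'(0) and L{y'} = sY - y(0), with y(0) = -4, y'(0) = -3) turn the left side into (s^2 + s + 4)Y - (-4*s - 7).
The right side is L{10} = 10/s.
So (s^2 + s + 4)Y = 10/s + (-4*s - 7).
Divide through and combine into a single rational function.

Y(s) = (-4*s^2 - 7*s + 10)/(s^3 + s^2 + 4*s)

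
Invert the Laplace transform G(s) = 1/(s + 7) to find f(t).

f(t) = exp(-7*t)

Since L{e^(-7t)} = 1/(s + 7), the inverse is e^(-7*t).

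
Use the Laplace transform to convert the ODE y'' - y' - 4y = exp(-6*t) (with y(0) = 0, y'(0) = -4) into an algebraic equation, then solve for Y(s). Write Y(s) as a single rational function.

Y(s) = (-4*s - 23)/(s^3 + 5*s^2 - 10*s - 24)

Take the Laplace transform of both sides.
Using L{y''} = s^2 Y - s·y(0) - y'(0) and L{y'} = sY - y(0), with y(0) = 0, y'(0) = -4, the left side becomes (s^2 - s - 4)Y - (-4).
The right side is L{exp(-6*t)} = 1/(s + 6).
So (s^2 - s - 4)Y = 1/(s + 6) + (-4).
Solve for Y(s) and write it as one ratio of polynomials.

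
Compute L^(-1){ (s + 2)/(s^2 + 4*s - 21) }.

exp(-2*t)*cosh(5*t)

Rewrite the denominator: s^2 + 4*s - 21 = (s + 2)^2 - 25.
The form in (s + 2) signals a first-shifting-theorem factor e^(-2t).
Since L{cosh(5t)} = s/(s^2 - 25), the inverse is e^(-2*t)*cosh(5*t).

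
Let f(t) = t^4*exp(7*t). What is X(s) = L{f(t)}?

L{t^4} = 4!/s^5 = 24/s^5.
By the first shifting theorem, multiplying by e^(7t) replaces s with s - 7.

X(s) = 24/(s - 7)^5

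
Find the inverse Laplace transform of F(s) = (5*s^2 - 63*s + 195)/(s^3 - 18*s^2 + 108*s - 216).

Factor the denominator: s^3 - 18*s^2 + 108*s - 216 = (s - 6)^3.
Partial fraction decomposition gives [5/(s - 6)] + [-3/(s - 6)^2] + [-3/(s - 6)^3].
Invert each term: 5/(s - 6) ↔ 5e^(6t); -3/(s - 6)^2 ↔ -3t·e^(6t); -3/(s - 6)^3 ↔ (-3/2)t^2·e^(6t).

-3*t^2*exp(6*t)/2 - 3*t*exp(6*t) + 5*exp(6*t)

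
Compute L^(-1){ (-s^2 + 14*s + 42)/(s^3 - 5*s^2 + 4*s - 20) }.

Factor the denominator: s^3 - 5*s^2 + 4*s - 20 = (s - 5)*(s^2 + 4).
Partial fraction decomposition gives [3/(s - 5)] + [-4*s/(s^2 + 4)] + [-6/(s^2 + 4)].
Invert each term: 3/(s - 5) ↔ 3e^(5t); -4·s/(s^2 + 4) ↔ -4cos(2t); -3·2/(s^2 + 4) ↔ -3sin(2t).

3*exp(5*t) - 3*sin(2*t) - 4*cos(2*t)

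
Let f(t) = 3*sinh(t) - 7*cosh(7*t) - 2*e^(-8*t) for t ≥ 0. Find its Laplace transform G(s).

Apply the Laplace transform termwise.
(-2)·[L{e^(-8t)} = 1/(s + 8)]; (-7)·[L{cosh(7t)} = s/(s^2 - 49)]; (3)·[L{sinh(t)} = 1/(s^2 - 1)].

G(s) = -7*s/(s^2 - 49) + 3/(s^2 - 1) - 2/(s + 8)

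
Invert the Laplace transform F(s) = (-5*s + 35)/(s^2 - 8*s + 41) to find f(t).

Complete the square in the denominator: s^2 - 8*s + 41 = (s - 4)^2 + 5^2.
Split the numerator to match: -5*s + 35 = -5·(s - 4) + 3·5.
Invert each term: -5·(s - 4)/((s - 4)^2 + 25) ↔ -5e^(4t)cos(5t); 3·5/((s - 4)^2 + 25) ↔ 3e^(4t)sin(5t).

f(t) = 3*exp(4*t)*sin(5*t) - 5*exp(4*t)*cos(5*t)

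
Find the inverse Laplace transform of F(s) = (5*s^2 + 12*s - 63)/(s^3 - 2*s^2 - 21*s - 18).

3*exp(6*t) + 5*exp(-t) - 3*exp(-3*t)

Factor the denominator: s^3 - 2*s^2 - 21*s - 18 = (s - 6)*(s + 1)*(s + 3).
Partial fraction decomposition gives [-3/(s + 3)] + [3/(s - 6)] + [5/(s + 1)].
Invert each term: -3/(s + 3) ↔ -3e^(-3t); 3/(s - 6) ↔ 3e^(6t); 5/(s + 1) ↔ 5e^(-t).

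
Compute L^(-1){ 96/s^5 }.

Since L{t^4} = 4!/s^5 = 24/s^5, the inverse is t^4, scaled by 4.

4*t^4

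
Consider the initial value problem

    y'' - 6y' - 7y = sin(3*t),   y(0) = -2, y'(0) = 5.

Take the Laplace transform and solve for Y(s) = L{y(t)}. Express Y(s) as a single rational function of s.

Take the Laplace transform of both sides.
With L{y''} = s^2 Y - s·y(0) - y'(0) and L{y'} = sY - y(0), with y(0) = -2, y'(0) = 5: the LHS transforms to (s^2 - 6*s - 7)Y - (-2*s + 17).
The right side is L{sin(3*t)} = 3/(s^2 + 9).
So (s^2 - 6*s - 7)Y = 3/(s^2 + 9) + (-2*s + 17).
Divide through and combine into a single rational function.

Y(s) = (-2*s^3 + 17*s^2 - 18*s + 156)/(s^4 - 6*s^3 + 2*s^2 - 54*s - 63)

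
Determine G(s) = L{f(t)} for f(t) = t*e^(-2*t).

G(s) = (s + 2)^(-2)

L{e^(-2t)} = 1/(s + 2).
Then apply L{t·g(t)} = -d/ds[H(s)] with H(s) = 1/(s + 2):
differentiating 1 time and applying the sign gives (s + 2)^(-2).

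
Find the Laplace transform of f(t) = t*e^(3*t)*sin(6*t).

12*(s - 3)/(s^2 - 6*s + 45)^2

L{sin(6t)} = 6/(s^2 + 36).
Multiplying by e^(3t) shifts s → s - 3, so L{e^(3*t)*sin(6*t)} = 6/((s - 3)^2 + 36).
Then apply L{t·g(t)} = -d/ds[G(s)] with G(s) = 6/((s - 3)^2 + 36):
differentiating 1 time and applying the sign gives 12*(s - 3)/(s^2 - 6*s + 45)^2.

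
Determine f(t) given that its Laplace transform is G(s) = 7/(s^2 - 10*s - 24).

f(t) = exp(5*t)*sinh(7*t)

Rewrite the denominator: s^2 - 10*s - 24 = (s - 5)^2 - 49.
The form in (s - 5) signals a first-shifting-theorem factor e^(5t).
Since L{sinh(7t)} = 7/(s^2 - 49), the inverse is e^(5*t)*sinh(7*t).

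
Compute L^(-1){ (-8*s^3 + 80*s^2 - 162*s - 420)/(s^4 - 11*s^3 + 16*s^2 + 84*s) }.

-6*exp(7*t) + 5*exp(6*t) - 5 - 2*exp(-2*t)

Factor the denominator: s^4 - 11*s^3 + 16*s^2 + 84*s = s*(s - 7)*(s - 6)*(s + 2).
Partial fraction decomposition gives [-6/(s - 7)] + [5/(s - 6)] + [-2/(s + 2)] + [-5/s].
Invert each term: -6/(s - 7) ↔ -6e^(7t); 5/(s - 6) ↔ 5e^(6t); -2/(s + 2) ↔ -2e^(-2t); -5/(s - 0) ↔ -5e^(0t).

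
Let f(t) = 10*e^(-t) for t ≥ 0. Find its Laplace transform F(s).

L{10} = 10/s.
By the first shifting theorem, multiplying by e^(-t) replaces s with s + 1.

F(s) = 10/(s + 1)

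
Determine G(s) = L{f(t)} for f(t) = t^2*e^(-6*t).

G(s) = 2/(s + 6)^3

L{e^(-6t)} = 1/(s + 6).
Then apply L{t^2·g(t)} = (-1)^2 d^2/ds^2[H(s)] with H(s) = 1/(s + 6):
differentiating 2 times and applying the sign gives 2/(s + 6)^3.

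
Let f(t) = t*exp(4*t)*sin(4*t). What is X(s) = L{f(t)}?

X(s) = 8*(s - 4)/(s^2 - 8*s + 32)^2

L{sin(4t)} = 4/(s^2 + 16).
Multiplying by e^(4t) shifts s → s - 4, so L{exp(4*t)*sin(4*t)} = 4/((s - 4)^2 + 16).
Then apply L{t·g(t)} = -d/ds[G(s)] with G(s) = 4/((s - 4)^2 + 16):
differentiating 1 time and applying the sign gives 8*(s - 4)/(s^2 - 8*s + 32)^2.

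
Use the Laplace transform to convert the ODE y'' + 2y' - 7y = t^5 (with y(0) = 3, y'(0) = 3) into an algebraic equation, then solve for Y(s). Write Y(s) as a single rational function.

Laplace-transform each side.
With L{y''} = s^2 Y - s·y(0) - y'(0) and L{y'} = sY - y(0), with y(0) = 3, y'(0) = 3: the LHS transforms to (s^2 + 2*s - 7)Y - (3*s + 9).
The right side is L{t^5} = 120/s^6.
So (s^2 + 2*s - 7)Y = 120/s^6 + (3*s + 9).
Solve for Y(s) and write it as one ratio of polynomials.

Y(s) = (3*s^7 + 9*s^6 + 120)/(s^8 + 2*s^7 - 7*s^6)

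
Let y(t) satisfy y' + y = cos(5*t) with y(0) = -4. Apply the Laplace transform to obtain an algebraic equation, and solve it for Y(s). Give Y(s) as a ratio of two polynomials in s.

Y(s) = (-4*s^2 + s - 100)/(s^3 + s^2 + 25*s + 25)

Take the Laplace transform of both sides.
The derivative rules (L{y'} = sY - y(0) = sY - (-4)) turn the left side into (s + 1)Y - (-4).
The right side is L{cos(5*t)} = s/(s^2 + 25).
So (s + 1)Y = s/(s^2 + 25) + (-4).
Solve for Y(s) and write it as one ratio of polynomials.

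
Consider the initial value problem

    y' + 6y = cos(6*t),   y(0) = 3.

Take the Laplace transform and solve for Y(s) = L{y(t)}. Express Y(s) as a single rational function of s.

Y(s) = (3*s^2 + s + 108)/(s^3 + 6*s^2 + 36*s + 216)

Laplace-transform each side.
Using L{y'} = sY - y(0) = sY - 3, the left side becomes (s + 6)Y - (3).
The right side is L{cos(6*t)} = s/(s^2 + 36).
So (s + 6)Y = s/(s^2 + 36) + (3).
Divide through and combine into a single rational function.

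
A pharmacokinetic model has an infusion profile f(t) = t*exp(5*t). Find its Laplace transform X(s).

L{t} = 1!/s^2 = 1/s^2.
By the first shifting theorem, multiplying by e^(5t) replaces s with s - 5.

X(s) = (s - 5)^(-2)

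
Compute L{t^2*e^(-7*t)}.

2/(s + 7)^3

L{e^(-7t)} = 1/(s + 7).
Then apply L{t^2·g(t)} = (-1)^2 d^2/ds^2[G(s)] with G(s) = 1/(s + 7):
differentiating 2 times and applying the sign gives 2/(s + 7)^3.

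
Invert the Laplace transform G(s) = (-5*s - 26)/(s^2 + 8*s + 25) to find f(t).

f(t) = -2*exp(-4*t)*sin(3*t) - 5*exp(-4*t)*cos(3*t)

Complete the square in the denominator: s^2 + 8*s + 25 = (s + 4)^2 + 3^2.
Split the numerator to match: -5*s - 26 = -5·(s + 4) - 2·3.
Invert each term: -5·(s + 4)/((s + 4)^2 + 9) ↔ -5e^(-4t)cos(3t); -2·3/((s + 4)^2 + 9) ↔ -2e^(-4t)sin(3t).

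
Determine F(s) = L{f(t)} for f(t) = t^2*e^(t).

F(s) = 2/(s - 1)^3

L{e^(t)} = 1/(s - 1).
Then apply L{t^2·g(t)} = (-1)^2 d^2/ds^2[G(s)] with G(s) = 1/(s - 1):
differentiating 2 times and applying the sign gives 2/(s - 1)^3.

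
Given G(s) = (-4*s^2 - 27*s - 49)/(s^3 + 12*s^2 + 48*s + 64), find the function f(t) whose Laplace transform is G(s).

Factor the denominator: s^3 + 12*s^2 + 48*s + 64 = (s + 4)^3.
Partial fraction decomposition gives [-4/(s + 4)] + [5/(s + 4)^2] + [-5/(s + 4)^3].
Invert each term: -4/(s + 4) ↔ -4e^(-4t); 5/(s + 4)^2 ↔ 5t·e^(-4t); -5/(s + 4)^3 ↔ (-5/2)t^2·e^(-4t).

f(t) = -5*t^2*exp(-4*t)/2 + 5*t*exp(-4*t) - 4*exp(-4*t)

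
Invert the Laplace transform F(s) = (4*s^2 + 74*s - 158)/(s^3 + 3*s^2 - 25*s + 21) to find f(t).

Factor the denominator: s^3 + 3*s^2 - 25*s + 21 = (s - 3)*(s - 1)*(s + 7).
Partial fraction decomposition gives [5/(s - 1)] + [5/(s - 3)] + [-6/(s + 7)].
Invert each term: 5/(s - 1) ↔ 5e^(t); 5/(s - 3) ↔ 5e^(3t); -6/(s + 7) ↔ -6e^(-7t).

f(t) = 5*exp(3*t) + 5*exp(t) - 6*exp(-7*t)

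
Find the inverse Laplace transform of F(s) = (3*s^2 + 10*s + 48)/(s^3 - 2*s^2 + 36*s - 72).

Factor the denominator: s^3 - 2*s^2 + 36*s - 72 = (s - 2)*(s^2 + 36).
Partial fraction decomposition gives [2/(s - 2)] + [s/(s^2 + 36)] + [12/(s^2 + 36)].
Invert each term: 2/(s - 2) ↔ 2e^(2t); 1·s/(s^2 + 36) ↔ cos(6t); 2·6/(s^2 + 36) ↔ 2sin(6t).

2*exp(2*t) + 2*sin(6*t) + cos(6*t)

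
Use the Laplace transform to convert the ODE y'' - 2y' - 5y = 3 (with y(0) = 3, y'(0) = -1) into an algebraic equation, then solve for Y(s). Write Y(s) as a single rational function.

Apply the Laplace transform to the equation.
The derivative rules (L{y''} = s^2 Y - s·y(0) - y'(0) and L{y'} = sY - y(0), with y(0) = 3, y'(0) = -1) turn the left side into (s^2 - 2*s - 5)Y - (3*s - 7).
The right side is L{3} = 3/s.
So (s^2 - 2*s - 5)Y = 3/s + (3*s - 7).
Solve for Y(s) and write it as one ratio of polynomials.

Y(s) = (3*s^2 - 7*s + 3)/(s^3 - 2*s^2 - 5*s)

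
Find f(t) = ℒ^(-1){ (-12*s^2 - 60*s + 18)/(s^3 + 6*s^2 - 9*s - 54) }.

f(t) = -5*exp(3*t) - 5*exp(-3*t) - 2*exp(-6*t)

Factor the denominator: s^3 + 6*s^2 - 9*s - 54 = (s - 3)*(s + 3)*(s + 6).
Partial fraction decomposition gives [-5/(s + 3)] + [-5/(s - 3)] + [-2/(s + 6)].
Invert each term: -5/(s + 3) ↔ -5e^(-3t); -5/(s - 3) ↔ -5e^(3t); -2/(s + 6) ↔ -2e^(-6t).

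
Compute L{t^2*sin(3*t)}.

L{sin(3t)} = 3/(s^2 + 9).
Then apply L{t^2·g(t)} = (-1)^2 d^2/ds^2[G(s)] with G(s) = 3/(s^2 + 9):
differentiating 2 times and applying the sign gives 18*(s^2 - 3)/(s^2 + 9)^3.

18*(s^2 - 3)/(s^2 + 9)^3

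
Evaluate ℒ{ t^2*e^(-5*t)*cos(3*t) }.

2*(s + 5)*(s^2 + 10*s - 2)/(s^2 + 10*s + 34)^3

L{cos(3t)} = s/(s^2 + 9).
Multiplying by e^(-5t) shifts s → s + 5, so L{e^(-5*t)*cos(3*t)} = (s + 5)/((s + 5)^2 + 9).
Then apply L{t^2·g(t)} = (-1)^2 d^2/ds^2[G(s)] with G(s) = (s + 5)/((s + 5)^2 + 9):
differentiating 2 times and applying the sign gives 2*(s + 5)*(s^2 + 10*s - 2)/(s^2 + 10*s + 34)^3.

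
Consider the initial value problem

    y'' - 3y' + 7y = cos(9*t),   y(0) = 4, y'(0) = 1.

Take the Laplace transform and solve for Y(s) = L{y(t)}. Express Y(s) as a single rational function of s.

Apply the Laplace transform to the equation.
With L{y''} = s^2 Y - s·y(0) - y'(0) and L{y'} = sY - y(0), with y(0) = 4, y'(0) = 1: the LHS transforms to (s^2 - 3*s + 7)Y - (4*s - 11).
The right side is L{cos(9*t)} = s/(s^2 + 81).
So (s^2 - 3*s + 7)Y = s/(s^2 + 81) + (4*s - 11).
Isolate Y and clear denominators.

Y(s) = (4*s^3 - 11*s^2 + 325*s - 891)/(s^4 - 3*s^3 + 88*s^2 - 243*s + 567)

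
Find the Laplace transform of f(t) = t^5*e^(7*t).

L{t^5} = 5!/s^6 = 120/s^6.
By the first shifting theorem, multiplying by e^(7t) replaces s with s - 7.

120/(s - 7)^6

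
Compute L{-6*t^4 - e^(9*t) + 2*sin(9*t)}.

18/(s^2 + 81) - 1/(s - 9) - 144/s^5

By linearity of the Laplace transform, transform each term separately.
(-1)·[L{e^(9t)} = 1/(s - 9)]; (-6)·[L{t^4} = 4!/s^5 = 24/s^5]; (2)·[L{sin(9t)} = 9/(s^2 + 81)].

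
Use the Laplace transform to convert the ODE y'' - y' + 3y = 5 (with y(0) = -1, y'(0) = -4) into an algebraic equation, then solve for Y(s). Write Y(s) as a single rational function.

Laplace-transform each side.
With L{y''} = s^2 Y - s·y(0) - y'(0) and L{y'} = sY - y(0), with y(0) = -1, y'(0) = -4: the LHS transforms to (s^2 - s + 3)Y - (-s - 3).
The right side is L{5} = 5/s.
So (s^2 - s + 3)Y = 5/s + (-s - 3).
Isolate Y and clear denominators.

Y(s) = (-s^2 - 3*s + 5)/(s^3 - s^2 + 3*s)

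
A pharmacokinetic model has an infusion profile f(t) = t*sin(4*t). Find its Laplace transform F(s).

F(s) = 8*s/(s^2 + 16)^2

L{sin(4t)} = 4/(s^2 + 16).
Then apply L{t·g(t)} = -d/ds[G(s)] with G(s) = 4/(s^2 + 16):
differentiating 1 time and applying the sign gives 8*s/(s^2 + 16)^2.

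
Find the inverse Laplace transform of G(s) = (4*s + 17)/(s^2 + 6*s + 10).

5*exp(-3*t)*sin(t) + 4*exp(-3*t)*cos(t)

Complete the square in the denominator: s^2 + 6*s + 10 = (s + 3)^2 + 1^2.
Split the numerator to match: 4*s + 17 = 4·(s + 3) + 5·1.
Invert each term: 4·(s + 3)/((s + 3)^2 + 1) ↔ 4e^(-3t)cos(t); 5·1/((s + 3)^2 + 1) ↔ 5e^(-3t)sin(t).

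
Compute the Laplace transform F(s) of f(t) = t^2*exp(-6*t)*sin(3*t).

L{sin(3t)} = 3/(s^2 + 9).
Multiplying by e^(-6t) shifts s → s + 6, so L{exp(-6*t)*sin(3*t)} = 3/((s + 6)^2 + 9).
Then apply L{t^2·g(t)} = (-1)^2 d^2/ds^2[G(s)] with G(s) = 3/((s + 6)^2 + 9):
differentiating 2 times and applying the sign gives 18*(s^2 + 12*s + 33)/(s^2 + 12*s + 45)^3.

F(s) = 18*(s^2 + 12*s + 33)/(s^2 + 12*s + 45)^3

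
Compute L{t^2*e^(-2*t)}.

2/(s + 2)^3

L{e^(-2t)} = 1/(s + 2).
Then apply L{t^2·g(t)} = (-1)^2 d^2/ds^2[G(s)] with G(s) = 1/(s + 2):
differentiating 2 times and applying the sign gives 2/(s + 2)^3.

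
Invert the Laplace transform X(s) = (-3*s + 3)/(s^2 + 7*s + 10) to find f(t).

f(t) = 3*exp(-2*t) - 6*exp(-5*t)

Factor the denominator: s^2 + 7*s + 10 = (s + 2)*(s + 5).
Partial fraction decomposition gives [3/(s + 2)] + [-6/(s + 5)].
Invert each term: 3/(s + 2) ↔ 3e^(-2t); -6/(s + 5) ↔ -6e^(-5t).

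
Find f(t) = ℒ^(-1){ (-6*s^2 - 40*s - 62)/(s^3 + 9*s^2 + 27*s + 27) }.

f(t) = 2*t^2*exp(-3*t) - 4*t*exp(-3*t) - 6*exp(-3*t)

Factor the denominator: s^3 + 9*s^2 + 27*s + 27 = (s + 3)^3.
Partial fraction decomposition gives [-6/(s + 3)] + [-4/(s + 3)^2] + [4/(s + 3)^3].
Invert each term: -6/(s + 3) ↔ -6e^(-3t); -4/(s + 3)^2 ↔ -4t·e^(-3t); 4/(s + 3)^3 ↔ (2)t^2·e^(-3t).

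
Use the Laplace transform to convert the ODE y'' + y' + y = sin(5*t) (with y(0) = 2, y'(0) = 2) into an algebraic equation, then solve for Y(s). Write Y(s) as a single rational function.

Y(s) = (2*s^3 + 4*s^2 + 50*s + 105)/(s^4 + s^3 + 26*s^2 + 25*s + 25)

Laplace-transform each side.
Using L{y''} = s^2 Y - s·y(0) - y'(0) and L{y'} = sY - y(0), with y(0) = 2, y'(0) = 2, the left side becomes (s^2 + s + 1)Y - (2*s + 4).
The right side is L{sin(5*t)} = 5/(s^2 + 25).
So (s^2 + s + 1)Y = 5/(s^2 + 25) + (2*s + 4).
Solve for Y(s) and write it as one ratio of polynomials.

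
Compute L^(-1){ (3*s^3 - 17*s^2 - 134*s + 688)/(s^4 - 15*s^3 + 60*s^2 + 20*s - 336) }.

Factor the denominator: s^4 - 15*s^3 + 60*s^2 + 20*s - 336 = (s - 7)*(s - 6)*(s - 4)*(s + 2).
Partial fraction decomposition gives [2/(s - 4)] + [5/(s - 6)] + [-2/(s - 7)] + [-2/(s + 2)].
Invert each term: 2/(s - 4) ↔ 2e^(4t); 5/(s - 6) ↔ 5e^(6t); -2/(s - 7) ↔ -2e^(7t); -2/(s + 2) ↔ -2e^(-2t).

-2*exp(7*t) + 5*exp(6*t) + 2*exp(4*t) - 2*exp(-2*t)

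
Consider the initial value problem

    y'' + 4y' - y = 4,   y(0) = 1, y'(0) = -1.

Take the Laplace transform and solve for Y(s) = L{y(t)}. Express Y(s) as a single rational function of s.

Y(s) = (s^2 + 3*s + 4)/(s^3 + 4*s^2 - s)

Transform both sides with L{·}.
With L{y''} = s^2 Y - s·y(0) - y'(0) and L{y'} = sY - y(0), with y(0) = 1, y'(0) = -1: the LHS transforms to (s^2 + 4*s - 1)Y - (s + 3).
The right side is L{4} = 4/s.
So (s^2 + 4*s - 1)Y = 4/s + (s + 3).
Solve for Y(s) and write it as one ratio of polynomials.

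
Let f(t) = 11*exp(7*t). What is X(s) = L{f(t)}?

X(s) = 11/(s - 7)

L{11} = 11/s.
By the first shifting theorem, multiplying by e^(7t) replaces s with s - 7.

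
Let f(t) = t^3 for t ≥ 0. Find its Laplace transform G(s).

G(s) = 6/s^4

L{t^3} = 3!/s^4 = 6/s^4.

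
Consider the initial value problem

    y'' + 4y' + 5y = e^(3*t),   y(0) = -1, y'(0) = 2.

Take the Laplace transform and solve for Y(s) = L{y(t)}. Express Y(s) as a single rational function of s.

Apply the Laplace transform to the equation.
Using L{y''} = s^2 Y - s·y(0) - y'(0) and L{y'} = sY - y(0), with y(0) = -1, y'(0) = 2, the left side becomes (s^2 + 4*s + 5)Y - (-s - 2).
The right side is L{e^(3*t)} = 1/(s - 3).
So (s^2 + 4*s + 5)Y = 1/(s - 3) + (-s - 2).
Divide through and combine into a single rational function.

Y(s) = (-s^2 + s + 7)/(s^3 + s^2 - 7*s - 15)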